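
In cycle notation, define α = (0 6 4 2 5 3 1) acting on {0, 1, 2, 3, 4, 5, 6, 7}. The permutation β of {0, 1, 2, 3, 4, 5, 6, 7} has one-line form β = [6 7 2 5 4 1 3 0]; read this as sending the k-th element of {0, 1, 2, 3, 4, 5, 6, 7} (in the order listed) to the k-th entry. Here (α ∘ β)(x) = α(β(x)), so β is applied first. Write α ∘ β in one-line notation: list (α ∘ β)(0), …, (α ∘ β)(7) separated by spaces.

For each element, apply β then α: 0 → 6 → 4; 1 → 7 → 7; 2 → 2 → 5; 3 → 5 → 3; 4 → 4 → 2; 5 → 1 → 0; 6 → 3 → 1; 7 → 0 → 6.
Collecting the images, α ∘ β = [4 7 5 3 2 0 1 6].

4 7 5 3 2 0 1 6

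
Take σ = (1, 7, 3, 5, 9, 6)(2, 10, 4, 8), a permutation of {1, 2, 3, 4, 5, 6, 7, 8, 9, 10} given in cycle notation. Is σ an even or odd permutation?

The cycle lengths are 6, 4.
A cycle of length ℓ contributes ℓ−1 transpositions, so σ is a product of 5 + 3 = 8 transpositions — even.

even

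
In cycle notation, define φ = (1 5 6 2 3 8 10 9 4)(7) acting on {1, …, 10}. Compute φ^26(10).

8

10 lies in the 9-cycle (1 5 6 2 3 8 10 9 4).
Powers repeat with period 9 on this cycle, and 26 mod 9 = 8, so φ^26(10) = φ^8(10).
Advancing 8 steps from 10: 10 → 9 → 4 → 1 → 5 → 6 → 2 → 3 → 8.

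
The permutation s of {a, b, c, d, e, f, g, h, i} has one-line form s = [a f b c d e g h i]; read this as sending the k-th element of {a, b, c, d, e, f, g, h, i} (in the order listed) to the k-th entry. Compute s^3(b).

d

Tracing b → f → … returns to b after 5 steps, so b lies in a 5-cycle (b, f, e, d, c).
Advancing 3 steps from b: b → f → e → d.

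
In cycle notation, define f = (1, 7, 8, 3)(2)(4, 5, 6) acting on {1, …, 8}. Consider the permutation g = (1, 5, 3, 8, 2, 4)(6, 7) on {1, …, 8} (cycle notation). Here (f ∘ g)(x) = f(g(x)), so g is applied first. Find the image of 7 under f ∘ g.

4

First apply g: g(7) = 6, then f(6) = 4. Thus (f ∘ g)(7) = 4.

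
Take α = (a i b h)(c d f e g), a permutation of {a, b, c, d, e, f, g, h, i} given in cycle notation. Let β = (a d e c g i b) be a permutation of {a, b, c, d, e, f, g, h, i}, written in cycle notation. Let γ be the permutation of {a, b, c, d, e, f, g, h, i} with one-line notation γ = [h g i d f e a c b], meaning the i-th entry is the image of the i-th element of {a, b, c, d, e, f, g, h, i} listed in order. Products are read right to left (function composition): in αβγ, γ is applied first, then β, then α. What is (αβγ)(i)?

i

(αβγ)(i) = α(β(γ(i))). γ(i) = b, then β(b) = a, then α(a) = i, so the result is i.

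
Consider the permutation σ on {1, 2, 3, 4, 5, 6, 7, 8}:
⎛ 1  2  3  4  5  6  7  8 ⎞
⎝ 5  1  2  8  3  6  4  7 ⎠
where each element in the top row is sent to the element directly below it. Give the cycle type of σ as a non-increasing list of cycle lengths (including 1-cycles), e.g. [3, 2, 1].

The disjoint cycles are (1 5 3 2)(4 8 7)(6), with lengths 4, 3, 1 in non-increasing order.

[4, 3, 1]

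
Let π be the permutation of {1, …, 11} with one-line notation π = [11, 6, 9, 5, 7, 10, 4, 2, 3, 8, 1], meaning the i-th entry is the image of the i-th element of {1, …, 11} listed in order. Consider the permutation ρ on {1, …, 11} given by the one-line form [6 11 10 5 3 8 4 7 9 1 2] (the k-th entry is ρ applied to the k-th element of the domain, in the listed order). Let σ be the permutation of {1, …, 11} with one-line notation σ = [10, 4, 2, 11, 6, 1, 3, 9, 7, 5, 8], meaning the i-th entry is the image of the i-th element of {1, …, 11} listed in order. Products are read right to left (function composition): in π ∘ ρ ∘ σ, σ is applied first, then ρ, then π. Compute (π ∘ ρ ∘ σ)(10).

Apply the permutations in order: σ(10) = 5, then ρ(5) = 3, then π(3) = 9. So (π ∘ ρ ∘ σ)(10) = 9.

9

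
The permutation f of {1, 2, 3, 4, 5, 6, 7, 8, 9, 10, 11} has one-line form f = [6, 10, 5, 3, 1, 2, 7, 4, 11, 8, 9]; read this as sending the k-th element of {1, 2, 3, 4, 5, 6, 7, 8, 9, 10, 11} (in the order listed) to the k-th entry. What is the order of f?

8

The disjoint-cycle form of f has cycle lengths 8, 2, 1.
Since disjoint cycles commute, ord(f) = lcm(8, 2) = 8.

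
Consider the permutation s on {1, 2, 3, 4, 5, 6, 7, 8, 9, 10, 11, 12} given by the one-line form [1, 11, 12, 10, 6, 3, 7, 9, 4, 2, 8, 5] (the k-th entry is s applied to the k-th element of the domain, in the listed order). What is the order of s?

Decomposing into disjoint cycles gives cycle lengths 6, 4, 1, 1.
Since disjoint cycles commute, ord(s) = lcm(6, 4) = 12.

12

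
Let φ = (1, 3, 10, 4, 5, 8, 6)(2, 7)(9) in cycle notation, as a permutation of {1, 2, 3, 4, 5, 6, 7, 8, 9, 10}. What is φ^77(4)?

4

4 lies in the 7-cycle (1, 3, 10, 4, 5, 8, 6).
Since the cycle has length 7, φ^77 acts on it the same as φ^0 (77 mod 7 = 0).
So φ^77(4) = 4.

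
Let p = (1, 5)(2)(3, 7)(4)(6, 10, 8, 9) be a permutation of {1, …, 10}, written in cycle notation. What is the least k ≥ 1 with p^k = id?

4

The disjoint cycles have lengths 4, 2, 2, 1, 1.
The order is lcm(4, 2, 2) = 4.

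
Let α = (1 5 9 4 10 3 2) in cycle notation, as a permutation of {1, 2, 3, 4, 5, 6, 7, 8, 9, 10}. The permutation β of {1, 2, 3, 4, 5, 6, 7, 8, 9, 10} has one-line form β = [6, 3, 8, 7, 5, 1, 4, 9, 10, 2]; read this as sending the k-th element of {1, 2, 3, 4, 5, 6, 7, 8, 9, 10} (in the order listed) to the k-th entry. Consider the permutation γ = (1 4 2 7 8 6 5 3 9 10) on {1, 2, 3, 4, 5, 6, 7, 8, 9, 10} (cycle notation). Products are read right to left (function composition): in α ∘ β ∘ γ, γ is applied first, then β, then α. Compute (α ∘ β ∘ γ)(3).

3

(α ∘ β ∘ γ)(3) = α(β(γ(3))). γ(3) = 9, then β(9) = 10, then α(10) = 3, so the result is 3.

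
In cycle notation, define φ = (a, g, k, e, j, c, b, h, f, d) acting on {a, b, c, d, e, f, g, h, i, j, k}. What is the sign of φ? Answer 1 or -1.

-1

The cycle lengths are 10, 1.
A cycle of length ℓ contributes ℓ−1 transpositions, so φ is a product of 9 transpositions — odd.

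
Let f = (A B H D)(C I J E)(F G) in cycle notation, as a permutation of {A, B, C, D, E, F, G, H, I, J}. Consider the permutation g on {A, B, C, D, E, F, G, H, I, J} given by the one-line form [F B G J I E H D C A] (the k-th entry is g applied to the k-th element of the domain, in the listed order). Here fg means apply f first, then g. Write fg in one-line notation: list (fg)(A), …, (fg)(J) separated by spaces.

(fg)(x) = g(f(x)). Computing each image: g(f(A)) = g(B) = B, g(f(B)) = g(H) = D, g(f(C)) = g(I) = C, g(f(D)) = g(A) = F, g(f(E)) = g(C) = G, g(f(F)) = g(G) = H, g(f(G)) = g(F) = E, g(f(H)) = g(D) = J, g(f(I)) = g(J) = A, g(f(J)) = g(E) = I.
Hence fg = [B D C F G H E J A I].

B D C F G H E J A I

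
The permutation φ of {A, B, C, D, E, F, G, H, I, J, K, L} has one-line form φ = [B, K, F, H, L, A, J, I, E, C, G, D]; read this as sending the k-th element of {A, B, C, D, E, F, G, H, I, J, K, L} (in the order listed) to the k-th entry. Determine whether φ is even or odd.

In disjoint-cycle form the cycle lengths are 7, 5.
A cycle of length ℓ contributes ℓ−1 transpositions, so φ is a product of 6 + 4 = 10 transpositions — even.

even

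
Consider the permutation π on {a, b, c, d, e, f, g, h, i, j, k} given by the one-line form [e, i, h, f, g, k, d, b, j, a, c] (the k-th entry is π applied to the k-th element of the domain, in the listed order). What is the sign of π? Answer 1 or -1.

In disjoint-cycle form the cycle lengths are 11.
A cycle is odd iff its length is even; π has 0 even-length cycles, so sgn(π) = (−1)^0 and π is even.

1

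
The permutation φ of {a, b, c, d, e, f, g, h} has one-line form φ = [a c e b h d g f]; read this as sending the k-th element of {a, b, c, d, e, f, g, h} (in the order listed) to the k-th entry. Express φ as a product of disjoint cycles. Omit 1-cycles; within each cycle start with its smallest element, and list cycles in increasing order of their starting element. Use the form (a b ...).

(b c e h f d)

Iterating φ from b gives b → c → e → h → f → d → b; that is the 6-cycle (b c e h f d).
Continuing from each remaining unvisited element yields (b c e h f d).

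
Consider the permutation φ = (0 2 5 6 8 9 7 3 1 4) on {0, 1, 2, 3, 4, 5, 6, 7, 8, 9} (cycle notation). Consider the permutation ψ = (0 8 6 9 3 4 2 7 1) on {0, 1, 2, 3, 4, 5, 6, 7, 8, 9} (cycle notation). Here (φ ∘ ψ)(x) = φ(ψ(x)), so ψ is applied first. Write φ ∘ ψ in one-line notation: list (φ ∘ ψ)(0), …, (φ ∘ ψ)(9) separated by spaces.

9 2 3 0 5 6 7 4 8 1

(φ ∘ ψ)(x) = φ(ψ(x)). Computing each image: φ(ψ(0)) = φ(8) = 9, φ(ψ(1)) = φ(0) = 2, φ(ψ(2)) = φ(7) = 3, φ(ψ(3)) = φ(4) = 0, φ(ψ(4)) = φ(2) = 5, φ(ψ(5)) = φ(5) = 6, φ(ψ(6)) = φ(9) = 7, φ(ψ(7)) = φ(1) = 4, φ(ψ(8)) = φ(6) = 8, φ(ψ(9)) = φ(3) = 1.
Hence φ ∘ ψ = [9 2 3 0 5 6 7 4 8 1].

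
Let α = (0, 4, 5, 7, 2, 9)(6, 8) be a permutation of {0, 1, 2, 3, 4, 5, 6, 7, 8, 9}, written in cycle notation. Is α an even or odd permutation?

The cycle lengths are 6, 2, 1, 1.
A cycle of length ℓ contributes ℓ−1 transpositions, so α is a product of 5 + 1 = 6 transpositions — even.

even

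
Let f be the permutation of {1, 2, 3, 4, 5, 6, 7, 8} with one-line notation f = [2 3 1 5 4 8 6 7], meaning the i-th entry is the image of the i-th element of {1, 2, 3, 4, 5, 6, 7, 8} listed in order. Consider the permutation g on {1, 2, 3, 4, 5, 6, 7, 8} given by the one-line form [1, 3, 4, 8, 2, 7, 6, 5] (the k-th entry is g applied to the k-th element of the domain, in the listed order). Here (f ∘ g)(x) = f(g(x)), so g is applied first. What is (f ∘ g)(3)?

(f ∘ g)(3) = f(g(3)). g(3) = 4, then f(4) = 5. So (f ∘ g)(3) = 5.

5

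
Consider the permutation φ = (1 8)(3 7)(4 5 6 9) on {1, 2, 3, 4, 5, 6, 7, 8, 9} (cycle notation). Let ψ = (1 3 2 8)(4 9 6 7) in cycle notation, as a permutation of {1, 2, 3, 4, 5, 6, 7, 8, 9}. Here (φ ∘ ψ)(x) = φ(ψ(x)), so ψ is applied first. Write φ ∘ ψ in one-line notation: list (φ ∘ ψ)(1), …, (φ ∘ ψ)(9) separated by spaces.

7 1 2 4 6 3 5 8 9

(φ ∘ ψ)(x) = φ(ψ(x)). Computing each image: φ(ψ(1)) = φ(3) = 7, φ(ψ(2)) = φ(8) = 1, φ(ψ(3)) = φ(2) = 2, φ(ψ(4)) = φ(9) = 4, φ(ψ(5)) = φ(5) = 6, φ(ψ(6)) = φ(7) = 3, φ(ψ(7)) = φ(4) = 5, φ(ψ(8)) = φ(1) = 8, φ(ψ(9)) = φ(6) = 9.
Hence φ ∘ ψ = [7 1 2 4 6 3 5 8 9].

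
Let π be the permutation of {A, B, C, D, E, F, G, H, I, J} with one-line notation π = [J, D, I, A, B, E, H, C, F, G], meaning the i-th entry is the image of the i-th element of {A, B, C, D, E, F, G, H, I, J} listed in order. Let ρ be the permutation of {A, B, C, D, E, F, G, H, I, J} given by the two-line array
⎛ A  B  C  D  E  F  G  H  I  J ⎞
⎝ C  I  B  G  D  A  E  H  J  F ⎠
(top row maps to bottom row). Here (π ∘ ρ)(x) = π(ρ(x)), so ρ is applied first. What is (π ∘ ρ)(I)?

G

(π ∘ ρ)(I) = π(ρ(I)). ρ(I) = J, then π(J) = G. So (π ∘ ρ)(I) = G.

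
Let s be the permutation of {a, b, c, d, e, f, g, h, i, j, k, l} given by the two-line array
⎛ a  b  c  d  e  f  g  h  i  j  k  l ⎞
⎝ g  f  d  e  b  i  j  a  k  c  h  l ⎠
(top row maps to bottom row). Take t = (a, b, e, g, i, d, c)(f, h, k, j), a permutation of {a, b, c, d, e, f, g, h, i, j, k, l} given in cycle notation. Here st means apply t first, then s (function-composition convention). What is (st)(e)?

j

First apply t: t(e) = g, then s(g) = j. Thus (st)(e) = j.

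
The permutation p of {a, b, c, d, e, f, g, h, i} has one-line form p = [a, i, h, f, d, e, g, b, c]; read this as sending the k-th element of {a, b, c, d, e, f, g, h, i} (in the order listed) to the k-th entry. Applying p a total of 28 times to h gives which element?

h

Tracing h → b → … returns to h after 4 steps, so h lies in a 4-cycle (b i c h).
On a 4-cycle, p^4 is the identity, so p^28 = p^0 there (28 ≡ 0 mod 4).
So p^28(h) = h.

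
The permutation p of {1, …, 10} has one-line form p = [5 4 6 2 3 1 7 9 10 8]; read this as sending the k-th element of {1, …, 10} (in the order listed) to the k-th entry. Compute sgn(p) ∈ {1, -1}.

In disjoint-cycle form the cycle lengths are 4, 3, 2, 1.
A cycle of length ℓ contributes ℓ−1 transpositions, so p is a product of 3 + 2 + 1 = 6 transpositions — even.

1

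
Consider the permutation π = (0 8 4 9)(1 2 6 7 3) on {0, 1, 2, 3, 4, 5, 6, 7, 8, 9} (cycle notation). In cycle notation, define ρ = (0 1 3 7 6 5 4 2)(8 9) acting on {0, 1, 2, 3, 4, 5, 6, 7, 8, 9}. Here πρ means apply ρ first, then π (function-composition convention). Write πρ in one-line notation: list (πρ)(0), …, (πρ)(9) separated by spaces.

2 1 8 3 6 9 5 7 0 4

Chase each element through ρ then π: 0 → 1 → 2; 1 → 3 → 1; 2 → 0 → 8; 3 → 7 → 3; 4 → 2 → 6; 5 → 4 → 9; 6 → 5 → 5; 7 → 6 → 7; 8 → 9 → 0; 9 → 8 → 4.
So πρ in one-line form is 2 1 8 3 6 9 5 7 0 4.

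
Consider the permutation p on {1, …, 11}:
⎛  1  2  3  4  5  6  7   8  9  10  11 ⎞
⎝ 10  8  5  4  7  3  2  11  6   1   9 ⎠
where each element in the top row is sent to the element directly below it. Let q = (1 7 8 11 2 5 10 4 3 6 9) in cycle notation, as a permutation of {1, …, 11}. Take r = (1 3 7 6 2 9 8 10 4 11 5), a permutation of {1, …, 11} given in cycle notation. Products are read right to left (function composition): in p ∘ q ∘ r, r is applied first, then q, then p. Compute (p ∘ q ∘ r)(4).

Apply the permutations in order: r(4) = 11, then q(11) = 2, then p(2) = 8. So (p ∘ q ∘ r)(4) = 8.

8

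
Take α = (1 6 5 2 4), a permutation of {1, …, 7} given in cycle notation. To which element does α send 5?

2

Within (1 6 5 2 4), 5 ↦ 2.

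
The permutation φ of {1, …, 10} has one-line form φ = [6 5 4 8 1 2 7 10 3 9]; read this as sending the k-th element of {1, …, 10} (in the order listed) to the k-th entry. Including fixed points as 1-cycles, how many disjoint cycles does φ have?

The cycle decomposition is (1, 6, 2, 5)(3, 4, 8, 10, 9)(7), which has 3 cycles (counting 1-cycles).

3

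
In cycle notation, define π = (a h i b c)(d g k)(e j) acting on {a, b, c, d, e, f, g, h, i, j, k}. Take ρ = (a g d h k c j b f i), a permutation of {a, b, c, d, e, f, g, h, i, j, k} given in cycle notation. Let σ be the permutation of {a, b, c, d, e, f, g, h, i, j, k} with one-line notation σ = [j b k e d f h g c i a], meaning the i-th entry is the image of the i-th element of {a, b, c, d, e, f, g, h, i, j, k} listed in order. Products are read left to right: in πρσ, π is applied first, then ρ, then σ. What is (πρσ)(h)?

j

Chase h: π(h) = i; ρ(i) = a; σ(a) = j. Hence (πρσ)(h) = j.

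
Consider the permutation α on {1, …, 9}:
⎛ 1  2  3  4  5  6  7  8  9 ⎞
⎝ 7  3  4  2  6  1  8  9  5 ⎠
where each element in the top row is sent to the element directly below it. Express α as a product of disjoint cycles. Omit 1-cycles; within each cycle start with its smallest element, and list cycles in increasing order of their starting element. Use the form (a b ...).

(1 7 8 9 5 6)(2 3 4)

Start at 1 and follow images: 1 → 7 → 8 → 9 → 5 → 6 → 1, giving the cycle (1 7 8 9 5 6).
Continuing from each remaining unvisited element yields (1 7 8 9 5 6)(2 3 4).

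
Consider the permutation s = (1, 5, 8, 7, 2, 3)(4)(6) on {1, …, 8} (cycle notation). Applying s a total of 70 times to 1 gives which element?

1 lies in the 6-cycle (1, 5, 8, 7, 2, 3).
Since the cycle has length 6, s^70 acts on it the same as s^4 (70 mod 6 = 4).
Stepping 4 places around the cycle: 1 → 5 → 8 → 7 → 2.

2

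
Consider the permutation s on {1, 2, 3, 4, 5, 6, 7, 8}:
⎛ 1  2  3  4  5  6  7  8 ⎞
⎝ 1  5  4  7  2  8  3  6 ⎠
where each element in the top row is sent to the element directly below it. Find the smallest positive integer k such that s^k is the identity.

Writing s as disjoint cycles, the cycle lengths are 3, 2, 2, 1.
The order of s is the least common multiple of its cycle lengths: lcm(3, 2, 2) = 6.

6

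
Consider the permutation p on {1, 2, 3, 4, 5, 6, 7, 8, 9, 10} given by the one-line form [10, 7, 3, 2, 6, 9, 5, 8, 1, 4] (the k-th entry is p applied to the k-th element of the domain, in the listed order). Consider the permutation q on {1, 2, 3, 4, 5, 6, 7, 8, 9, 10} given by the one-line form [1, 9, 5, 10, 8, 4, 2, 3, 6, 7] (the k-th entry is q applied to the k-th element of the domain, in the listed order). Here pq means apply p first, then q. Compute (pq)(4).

9

p(4) = 2, then q(2) = 9; composing gives (pq)(4) = 9.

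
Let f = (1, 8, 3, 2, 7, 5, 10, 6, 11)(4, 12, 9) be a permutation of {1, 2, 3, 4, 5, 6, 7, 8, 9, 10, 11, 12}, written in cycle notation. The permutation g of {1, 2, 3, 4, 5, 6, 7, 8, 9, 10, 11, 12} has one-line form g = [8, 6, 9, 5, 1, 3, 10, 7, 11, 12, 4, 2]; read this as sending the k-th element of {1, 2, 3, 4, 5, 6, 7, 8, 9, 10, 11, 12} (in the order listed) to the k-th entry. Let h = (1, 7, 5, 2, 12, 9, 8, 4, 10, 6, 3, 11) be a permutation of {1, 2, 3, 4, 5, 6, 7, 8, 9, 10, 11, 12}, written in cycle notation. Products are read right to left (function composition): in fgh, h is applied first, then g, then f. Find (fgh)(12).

1

Chase 12: h(12) = 9; g(9) = 11; f(11) = 1. Hence (fgh)(12) = 1.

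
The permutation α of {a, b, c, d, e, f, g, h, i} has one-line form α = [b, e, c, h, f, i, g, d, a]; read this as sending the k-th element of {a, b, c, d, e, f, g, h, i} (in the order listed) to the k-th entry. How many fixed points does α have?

2

The fixed points (elements with α(x) = x) are {c, g}, so there are 2.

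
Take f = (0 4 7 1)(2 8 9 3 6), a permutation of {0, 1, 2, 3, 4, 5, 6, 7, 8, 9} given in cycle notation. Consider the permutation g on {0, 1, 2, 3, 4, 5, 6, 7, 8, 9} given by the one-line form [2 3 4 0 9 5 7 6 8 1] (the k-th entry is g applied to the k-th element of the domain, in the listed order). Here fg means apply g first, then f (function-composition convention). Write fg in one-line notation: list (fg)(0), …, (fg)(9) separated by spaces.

For each element, apply g then f: 0 → 2 → 8; 1 → 3 → 6; 2 → 4 → 7; 3 → 0 → 4; 4 → 9 → 3; 5 → 5 → 5; 6 → 7 → 1; 7 → 6 → 2; 8 → 8 → 9; 9 → 1 → 0.
Collecting the images, fg = [8 6 7 4 3 5 1 2 9 0].

8 6 7 4 3 5 1 2 9 0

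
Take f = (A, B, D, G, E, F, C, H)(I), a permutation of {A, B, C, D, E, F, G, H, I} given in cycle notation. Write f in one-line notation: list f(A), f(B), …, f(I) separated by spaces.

B D H G F C E A I

Each element maps to the next entry in its cycle (wrapping to the front): A→B, B→D, C→H, D→G, E→F, F→C, G→E, H→A, I→I.
Listing these in domain order gives B D H G F C E A I.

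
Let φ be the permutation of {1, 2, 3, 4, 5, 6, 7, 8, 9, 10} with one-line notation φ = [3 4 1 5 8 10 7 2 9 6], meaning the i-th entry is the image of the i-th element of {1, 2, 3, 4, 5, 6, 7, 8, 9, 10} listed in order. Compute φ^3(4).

Tracing 4 → 5 → … returns to 4 after 4 steps, so 4 lies in a 4-cycle (2, 4, 5, 8).
Advancing 3 steps from 4: 4 → 5 → 8 → 2.

2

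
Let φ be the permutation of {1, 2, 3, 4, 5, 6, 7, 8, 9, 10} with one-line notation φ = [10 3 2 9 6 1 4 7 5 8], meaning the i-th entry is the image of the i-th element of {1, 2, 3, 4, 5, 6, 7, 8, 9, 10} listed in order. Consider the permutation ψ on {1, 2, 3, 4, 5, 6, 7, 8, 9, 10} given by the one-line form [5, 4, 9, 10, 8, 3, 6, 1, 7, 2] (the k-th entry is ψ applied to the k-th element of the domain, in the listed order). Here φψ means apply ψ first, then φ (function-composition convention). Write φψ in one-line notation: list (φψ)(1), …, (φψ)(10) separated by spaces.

Chase each element through ψ then φ: 1 → 5 → 6; 2 → 4 → 9; 3 → 9 → 5; 4 → 10 → 8; 5 → 8 → 7; 6 → 3 → 2; 7 → 6 → 1; 8 → 1 → 10; 9 → 7 → 4; 10 → 2 → 3.
Collecting the images, φψ = [6 9 5 8 7 2 1 10 4 3].

6 9 5 8 7 2 1 10 4 3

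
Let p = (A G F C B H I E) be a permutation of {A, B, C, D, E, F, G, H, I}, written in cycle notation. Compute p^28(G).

G lies in the 8-cycle (A G F C B H I E).
Powers repeat with period 8 on this cycle, and 28 mod 8 = 4, so p^28(G) = p^4(G).
Stepping 4 places around the cycle: G → F → C → B → H.

H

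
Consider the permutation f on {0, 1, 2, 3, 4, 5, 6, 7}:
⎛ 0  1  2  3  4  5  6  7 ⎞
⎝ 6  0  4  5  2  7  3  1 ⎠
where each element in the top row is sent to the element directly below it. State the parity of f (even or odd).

even

In disjoint-cycle form the cycle lengths are 6, 2.
A cycle of length ℓ contributes ℓ−1 transpositions, so f is a product of 5 + 1 = 6 transpositions — even.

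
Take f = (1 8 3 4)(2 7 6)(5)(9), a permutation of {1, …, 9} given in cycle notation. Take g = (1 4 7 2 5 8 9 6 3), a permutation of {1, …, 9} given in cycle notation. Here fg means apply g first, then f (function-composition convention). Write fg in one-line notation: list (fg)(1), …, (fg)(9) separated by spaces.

For each element, apply g then f: 1 → 4 → 1; 2 → 5 → 5; 3 → 1 → 8; 4 → 7 → 6; 5 → 8 → 3; 6 → 3 → 4; 7 → 2 → 7; 8 → 9 → 9; 9 → 6 → 2.
Collecting the images, fg = [1 5 8 6 3 4 7 9 2].

1 5 8 6 3 4 7 9 2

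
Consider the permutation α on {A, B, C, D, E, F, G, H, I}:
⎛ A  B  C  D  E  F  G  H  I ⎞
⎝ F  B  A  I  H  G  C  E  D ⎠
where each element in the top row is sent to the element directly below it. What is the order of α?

4

Writing α as disjoint cycles, the cycle lengths are 4, 2, 2, 1.
Since disjoint cycles commute, ord(α) = lcm(4, 2, 2) = 4.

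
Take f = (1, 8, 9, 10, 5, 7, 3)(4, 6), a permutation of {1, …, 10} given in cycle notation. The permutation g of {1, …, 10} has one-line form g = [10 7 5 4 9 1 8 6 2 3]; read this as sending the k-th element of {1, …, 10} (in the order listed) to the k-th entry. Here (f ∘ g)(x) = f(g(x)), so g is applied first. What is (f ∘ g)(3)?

7

(f ∘ g)(3) = f(g(3)). g(3) = 5, then f(5) = 7. So (f ∘ g)(3) = 7.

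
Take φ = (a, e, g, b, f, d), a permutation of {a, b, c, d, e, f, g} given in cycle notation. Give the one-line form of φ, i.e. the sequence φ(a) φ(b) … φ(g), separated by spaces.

e f c a g d b

Reading each image from the cycles: a→e, b→f, c→c, d→a, e→g, f→d, g→b.
Listing these in domain order gives e f c a g d b.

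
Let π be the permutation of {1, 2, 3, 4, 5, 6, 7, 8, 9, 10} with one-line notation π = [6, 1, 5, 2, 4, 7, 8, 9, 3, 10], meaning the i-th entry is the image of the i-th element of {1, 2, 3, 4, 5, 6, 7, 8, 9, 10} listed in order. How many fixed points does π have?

1

The fixed points (elements with π(x) = x) are {10}, so there is 1.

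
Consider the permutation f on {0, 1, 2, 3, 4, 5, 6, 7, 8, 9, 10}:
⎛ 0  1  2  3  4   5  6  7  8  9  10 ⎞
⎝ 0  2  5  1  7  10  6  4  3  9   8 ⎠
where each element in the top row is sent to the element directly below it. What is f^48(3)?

3

Tracing 3 → 1 → … returns to 3 after 6 steps, so 3 lies in a 6-cycle (1, 2, 5, 10, 8, 3).
Powers repeat with period 6 on this cycle, and 48 mod 6 = 0, so f^48(3) = f^0(3).
So f^48(3) = 3.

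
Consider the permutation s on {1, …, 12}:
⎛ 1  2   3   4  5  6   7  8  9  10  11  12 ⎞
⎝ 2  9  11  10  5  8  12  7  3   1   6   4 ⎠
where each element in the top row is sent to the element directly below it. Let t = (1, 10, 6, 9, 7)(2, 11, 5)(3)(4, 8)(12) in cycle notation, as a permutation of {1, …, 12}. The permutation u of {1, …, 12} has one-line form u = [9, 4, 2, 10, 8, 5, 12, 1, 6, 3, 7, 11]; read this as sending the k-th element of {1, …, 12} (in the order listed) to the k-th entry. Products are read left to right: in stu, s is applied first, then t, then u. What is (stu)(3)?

8

Chase 3: s(3) = 11; t(11) = 5; u(5) = 8. Hence (stu)(3) = 8.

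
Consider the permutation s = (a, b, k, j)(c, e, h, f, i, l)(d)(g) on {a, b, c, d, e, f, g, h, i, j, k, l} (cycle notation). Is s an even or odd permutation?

The cycle lengths are 6, 4, 1, 1.
A cycle is odd iff its length is even; s has 2 even-length cycles, so sgn(s) = (−1)^2 and s is even.

even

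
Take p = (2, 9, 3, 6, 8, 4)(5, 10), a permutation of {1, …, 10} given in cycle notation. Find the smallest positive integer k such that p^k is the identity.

6

The disjoint cycles have lengths 6, 2, 1, 1.
Since disjoint cycles commute, ord(p) = lcm(6, 2) = 6.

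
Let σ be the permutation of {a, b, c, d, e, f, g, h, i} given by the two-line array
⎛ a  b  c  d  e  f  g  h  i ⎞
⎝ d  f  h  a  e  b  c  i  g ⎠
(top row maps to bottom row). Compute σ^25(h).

i

Tracing h → i → … returns to h after 4 steps, so h lies in a 4-cycle (c, h, i, g).
On a 4-cycle, σ^4 is the identity, so σ^25 = σ^1 there (25 ≡ 1 mod 4).
Stepping 1 place around the cycle: h → i.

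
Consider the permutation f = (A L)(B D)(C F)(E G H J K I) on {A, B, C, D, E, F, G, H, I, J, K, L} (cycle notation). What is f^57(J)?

E

J lies in the 6-cycle (E G H J K I).
On a 6-cycle, f^6 is the identity, so f^57 = f^3 there (57 ≡ 3 mod 6).
Stepping 3 places around the cycle: J → K → I → E.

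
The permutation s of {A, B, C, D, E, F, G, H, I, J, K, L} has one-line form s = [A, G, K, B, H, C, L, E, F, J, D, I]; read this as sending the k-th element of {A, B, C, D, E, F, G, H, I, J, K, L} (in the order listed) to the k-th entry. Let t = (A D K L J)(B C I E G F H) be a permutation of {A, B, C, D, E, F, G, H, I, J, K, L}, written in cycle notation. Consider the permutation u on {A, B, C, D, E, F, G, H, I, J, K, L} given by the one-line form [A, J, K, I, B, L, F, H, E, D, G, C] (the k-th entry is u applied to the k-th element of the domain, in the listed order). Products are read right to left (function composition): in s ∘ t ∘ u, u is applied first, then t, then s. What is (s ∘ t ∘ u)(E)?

Apply the permutations in order: u(E) = B, then t(B) = C, then s(C) = K. So (s ∘ t ∘ u)(E) = K.

K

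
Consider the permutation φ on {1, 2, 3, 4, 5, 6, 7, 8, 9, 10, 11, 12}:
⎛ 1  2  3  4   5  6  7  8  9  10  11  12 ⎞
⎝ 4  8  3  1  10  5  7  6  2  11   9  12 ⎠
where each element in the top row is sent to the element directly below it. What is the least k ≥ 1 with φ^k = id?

The disjoint-cycle form of φ has cycle lengths 7, 2, 1, 1, 1.
The order is lcm(7, 2) = 14.

14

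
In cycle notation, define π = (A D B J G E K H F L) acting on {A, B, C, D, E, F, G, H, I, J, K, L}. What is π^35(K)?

D

K lies in the 10-cycle (A D B J G E K H F L).
Powers repeat with period 10 on this cycle, and 35 mod 10 = 5, so π^35(K) = π^5(K).
Advancing 5 steps from K: K → H → F → L → A → D.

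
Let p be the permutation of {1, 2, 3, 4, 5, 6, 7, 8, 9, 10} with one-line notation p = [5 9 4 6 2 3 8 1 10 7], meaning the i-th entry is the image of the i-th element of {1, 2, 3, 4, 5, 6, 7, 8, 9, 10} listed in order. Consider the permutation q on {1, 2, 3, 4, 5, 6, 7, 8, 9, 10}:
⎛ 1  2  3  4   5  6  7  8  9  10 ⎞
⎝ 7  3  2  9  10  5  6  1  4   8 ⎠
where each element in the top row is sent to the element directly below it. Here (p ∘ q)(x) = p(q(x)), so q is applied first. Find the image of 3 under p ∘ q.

q(3) = 2, then p(2) = 9; composing gives (p ∘ q)(3) = 9.

9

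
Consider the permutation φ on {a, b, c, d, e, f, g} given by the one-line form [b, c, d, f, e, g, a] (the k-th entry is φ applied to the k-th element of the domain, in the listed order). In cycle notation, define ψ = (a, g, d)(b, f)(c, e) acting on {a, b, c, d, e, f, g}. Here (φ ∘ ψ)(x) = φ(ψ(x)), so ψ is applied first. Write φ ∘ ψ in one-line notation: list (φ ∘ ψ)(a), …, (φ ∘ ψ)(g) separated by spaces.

(φ ∘ ψ)(x) = φ(ψ(x)). Computing each image: φ(ψ(a)) = φ(g) = a, φ(ψ(b)) = φ(f) = g, φ(ψ(c)) = φ(e) = e, φ(ψ(d)) = φ(a) = b, φ(ψ(e)) = φ(c) = d, φ(ψ(f)) = φ(b) = c, φ(ψ(g)) = φ(d) = f.
Hence φ ∘ ψ = [a g e b d c f].

a g e b d c f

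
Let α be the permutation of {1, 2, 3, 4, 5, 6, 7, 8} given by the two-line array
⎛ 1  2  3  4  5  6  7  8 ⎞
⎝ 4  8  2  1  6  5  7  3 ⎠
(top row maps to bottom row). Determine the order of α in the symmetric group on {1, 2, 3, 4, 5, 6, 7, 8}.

6

The disjoint-cycle form of α has cycle lengths 3, 2, 2, 1.
The order is lcm(3, 2, 2) = 6.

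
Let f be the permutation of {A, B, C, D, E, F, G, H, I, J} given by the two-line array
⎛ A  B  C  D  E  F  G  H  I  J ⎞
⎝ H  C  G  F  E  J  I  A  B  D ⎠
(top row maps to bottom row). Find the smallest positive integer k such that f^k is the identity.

12

The disjoint-cycle form of f has cycle lengths 4, 3, 2, 1.
Since disjoint cycles commute, ord(f) = lcm(4, 3, 2) = 12.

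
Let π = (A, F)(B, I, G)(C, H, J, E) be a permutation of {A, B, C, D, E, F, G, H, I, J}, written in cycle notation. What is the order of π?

The cycle type of π is (4, 3, 2, 1).
The order of π is the least common multiple of its cycle lengths: lcm(4, 3, 2) = 12.

12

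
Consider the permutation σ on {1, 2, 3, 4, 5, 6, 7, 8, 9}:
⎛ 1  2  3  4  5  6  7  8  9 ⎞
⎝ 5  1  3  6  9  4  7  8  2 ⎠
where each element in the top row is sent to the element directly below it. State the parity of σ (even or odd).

even

In disjoint-cycle form the cycle lengths are 4, 2, 1, 1, 1.
A cycle of length ℓ contributes ℓ−1 transpositions, so σ is a product of 3 + 1 = 4 transpositions — even.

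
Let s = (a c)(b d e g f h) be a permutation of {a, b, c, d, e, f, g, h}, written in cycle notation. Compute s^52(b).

b lies in the 6-cycle (b d e g f h).
On a 6-cycle, s^6 is the identity, so s^52 = s^4 there (52 ≡ 4 mod 6).
Stepping 4 places around the cycle: b → d → e → g → f.

f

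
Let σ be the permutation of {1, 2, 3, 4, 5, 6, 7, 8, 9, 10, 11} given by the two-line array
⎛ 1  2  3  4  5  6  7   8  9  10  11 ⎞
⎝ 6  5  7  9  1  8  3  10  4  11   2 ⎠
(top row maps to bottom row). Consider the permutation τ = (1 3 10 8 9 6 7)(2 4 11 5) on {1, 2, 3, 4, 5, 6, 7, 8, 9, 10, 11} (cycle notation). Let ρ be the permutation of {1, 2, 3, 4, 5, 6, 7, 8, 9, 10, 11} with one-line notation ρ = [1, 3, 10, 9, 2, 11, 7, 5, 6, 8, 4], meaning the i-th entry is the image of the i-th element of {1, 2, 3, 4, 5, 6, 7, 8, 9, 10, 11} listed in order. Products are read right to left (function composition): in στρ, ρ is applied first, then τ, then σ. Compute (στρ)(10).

4

Apply the permutations in order: ρ(10) = 8, then τ(8) = 9, then σ(9) = 4. So (στρ)(10) = 4.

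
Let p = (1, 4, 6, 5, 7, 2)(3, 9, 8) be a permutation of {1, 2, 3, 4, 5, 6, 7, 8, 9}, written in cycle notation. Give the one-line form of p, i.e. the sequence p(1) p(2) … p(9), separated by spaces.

Each element maps to the next entry in its cycle (wrapping to the front): 1→4, 2→1, 3→9, 4→6, 5→7, 6→5, 7→2, 8→3, 9→8.
So the one-line form is 4 1 9 6 7 5 2 3 8.

4 1 9 6 7 5 2 3 8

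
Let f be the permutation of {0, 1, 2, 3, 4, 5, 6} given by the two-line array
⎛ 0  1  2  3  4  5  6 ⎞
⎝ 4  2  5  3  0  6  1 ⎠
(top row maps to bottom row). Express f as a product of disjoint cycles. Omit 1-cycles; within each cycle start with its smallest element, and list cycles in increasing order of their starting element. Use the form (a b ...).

(0 4)(1 2 5 6)

Start at 0 and follow images: 0 → 4 → 0, giving the cycle (0 4).
Continuing from each remaining unvisited element yields (0 4)(1 2 5 6).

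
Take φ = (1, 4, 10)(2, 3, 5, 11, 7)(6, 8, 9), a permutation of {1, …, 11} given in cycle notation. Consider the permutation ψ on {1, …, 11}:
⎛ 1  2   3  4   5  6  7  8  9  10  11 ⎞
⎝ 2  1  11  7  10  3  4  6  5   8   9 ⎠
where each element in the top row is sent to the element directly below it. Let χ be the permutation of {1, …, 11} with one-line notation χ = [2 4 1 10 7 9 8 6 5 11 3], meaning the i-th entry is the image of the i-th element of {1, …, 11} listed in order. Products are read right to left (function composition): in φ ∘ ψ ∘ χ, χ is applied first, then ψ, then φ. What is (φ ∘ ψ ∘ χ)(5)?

Chase 5: χ(5) = 7; ψ(7) = 4; φ(4) = 10. Hence (φ ∘ ψ ∘ χ)(5) = 10.

10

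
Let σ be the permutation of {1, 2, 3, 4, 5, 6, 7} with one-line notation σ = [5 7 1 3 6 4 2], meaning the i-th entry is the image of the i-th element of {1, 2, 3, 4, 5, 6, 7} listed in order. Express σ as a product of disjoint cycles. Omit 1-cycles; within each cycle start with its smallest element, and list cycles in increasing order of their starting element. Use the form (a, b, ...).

(1, 5, 6, 4, 3)(2, 7)

Iterating σ from 1 gives 1 → 5 → 6 → 4 → 3 → 1; that is the 5-cycle (1, 5, 6, 4, 3).
Continuing from each remaining unvisited element yields (1, 5, 6, 4, 3)(2, 7).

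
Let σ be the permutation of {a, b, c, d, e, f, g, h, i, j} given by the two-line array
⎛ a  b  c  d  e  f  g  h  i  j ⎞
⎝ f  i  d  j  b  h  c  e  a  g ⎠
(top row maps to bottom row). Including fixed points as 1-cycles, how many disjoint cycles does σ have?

The cycle decomposition is (a f h e b i)(c d j g), which has 2 cycles (counting 1-cycles).

2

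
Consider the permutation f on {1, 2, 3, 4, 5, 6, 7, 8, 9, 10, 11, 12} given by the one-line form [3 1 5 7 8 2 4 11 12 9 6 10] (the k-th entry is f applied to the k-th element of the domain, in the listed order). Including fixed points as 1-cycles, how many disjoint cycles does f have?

3

The cycle decomposition is (1 3 5 8 11 6 2)(4 7)(9 12 10), which has 3 cycles (counting 1-cycles).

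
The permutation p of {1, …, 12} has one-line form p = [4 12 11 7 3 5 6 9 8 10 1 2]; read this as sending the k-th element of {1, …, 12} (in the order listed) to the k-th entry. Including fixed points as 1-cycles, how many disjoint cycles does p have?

4

The cycle decomposition is (1 4 7 6 5 3 11)(2 12)(8 9)(10), which has 4 cycles (counting 1-cycles).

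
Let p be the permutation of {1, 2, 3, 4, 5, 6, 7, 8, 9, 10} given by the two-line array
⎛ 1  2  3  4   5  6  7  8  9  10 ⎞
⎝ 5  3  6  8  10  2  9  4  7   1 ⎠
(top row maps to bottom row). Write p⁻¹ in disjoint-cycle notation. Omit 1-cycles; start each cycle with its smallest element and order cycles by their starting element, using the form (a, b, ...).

(1, 10, 5)(2, 6, 3)(4, 8)(7, 9)

First write p in disjoint cycles: (1, 5, 10)(2, 3, 6)(4, 8)(7, 9).
Reversing each cycle (and rotating so the smallest element leads) gives p⁻¹ = (1, 10, 5)(2, 6, 3)(4, 8)(7, 9).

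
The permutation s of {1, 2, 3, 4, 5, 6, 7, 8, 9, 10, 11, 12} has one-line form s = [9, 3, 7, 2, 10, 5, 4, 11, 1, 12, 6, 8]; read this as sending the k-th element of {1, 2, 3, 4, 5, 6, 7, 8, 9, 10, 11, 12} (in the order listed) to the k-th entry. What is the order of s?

12

The disjoint-cycle form of s has cycle lengths 6, 4, 2.
Since disjoint cycles commute, ord(s) = lcm(6, 4, 2) = 12.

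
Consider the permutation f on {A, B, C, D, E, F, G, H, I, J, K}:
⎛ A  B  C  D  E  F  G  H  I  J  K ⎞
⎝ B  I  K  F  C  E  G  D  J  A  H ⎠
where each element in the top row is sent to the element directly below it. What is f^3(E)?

Tracing E → C → … returns to E after 6 steps, so E lies in a 6-cycle (C K H D F E).
Stepping 3 places around the cycle: E → C → K → H.

H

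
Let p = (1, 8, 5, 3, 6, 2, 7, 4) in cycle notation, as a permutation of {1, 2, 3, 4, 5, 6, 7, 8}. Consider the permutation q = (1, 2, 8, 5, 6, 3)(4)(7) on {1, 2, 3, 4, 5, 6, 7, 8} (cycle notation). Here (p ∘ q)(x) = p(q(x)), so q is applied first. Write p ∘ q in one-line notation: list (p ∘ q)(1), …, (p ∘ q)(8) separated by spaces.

7 5 8 1 2 6 4 3

For each element, apply q then p: 1 → 2 → 7; 2 → 8 → 5; 3 → 1 → 8; 4 → 4 → 1; 5 → 6 → 2; 6 → 3 → 6; 7 → 7 → 4; 8 → 5 → 3.
Collecting the images, p ∘ q = [7 5 8 1 2 6 4 3].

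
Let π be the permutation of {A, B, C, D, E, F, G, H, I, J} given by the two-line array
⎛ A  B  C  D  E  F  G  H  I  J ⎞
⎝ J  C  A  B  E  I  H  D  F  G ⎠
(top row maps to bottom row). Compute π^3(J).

Tracing J → G → … returns to J after 7 steps, so J lies in a 7-cycle (A J G H D B C).
Stepping 3 places around the cycle: J → G → H → D.

D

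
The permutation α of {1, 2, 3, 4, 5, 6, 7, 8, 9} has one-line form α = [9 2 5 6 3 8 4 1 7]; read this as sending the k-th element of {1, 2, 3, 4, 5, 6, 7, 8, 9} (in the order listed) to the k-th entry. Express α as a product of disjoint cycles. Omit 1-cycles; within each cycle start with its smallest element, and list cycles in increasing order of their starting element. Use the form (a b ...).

Iterating α from 1 gives 1 → 9 → 7 → 4 → 6 → 8 → 1; that is the 6-cycle (1 9 7 4 6 8).
Repeating from the next unused element and collecting all non-trivial cycles gives (1 9 7 4 6 8)(3 5).

(1 9 7 4 6 8)(3 5)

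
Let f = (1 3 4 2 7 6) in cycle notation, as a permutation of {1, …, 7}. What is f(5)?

5 does not appear in any cycle of f, so it is a fixed point: f(5) = 5.

5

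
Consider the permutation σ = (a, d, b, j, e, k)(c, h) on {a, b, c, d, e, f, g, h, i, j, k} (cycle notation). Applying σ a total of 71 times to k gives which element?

k lies in the 6-cycle (a, d, b, j, e, k).
Powers repeat with period 6 on this cycle, and 71 mod 6 = 5, so σ^71(k) = σ^5(k).
Stepping 5 places around the cycle: k → a → d → b → j → e.

e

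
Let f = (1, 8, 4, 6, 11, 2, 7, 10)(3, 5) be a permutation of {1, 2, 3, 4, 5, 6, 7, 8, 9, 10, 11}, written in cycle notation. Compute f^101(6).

1

6 lies in the 8-cycle (1, 8, 4, 6, 11, 2, 7, 10).
On an 8-cycle, f^8 is the identity, so f^101 = f^5 there (101 ≡ 5 mod 8).
Advancing 5 steps from 6: 6 → 11 → 2 → 7 → 10 → 1.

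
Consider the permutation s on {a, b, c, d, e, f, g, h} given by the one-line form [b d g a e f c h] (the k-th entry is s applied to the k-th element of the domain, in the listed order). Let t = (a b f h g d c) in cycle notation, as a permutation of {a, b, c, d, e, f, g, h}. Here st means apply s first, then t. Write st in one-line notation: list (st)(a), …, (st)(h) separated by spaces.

(st)(x) = t(s(x)). Computing each image: t(s(a)) = t(b) = f, t(s(b)) = t(d) = c, t(s(c)) = t(g) = d, t(s(d)) = t(a) = b, t(s(e)) = t(e) = e, t(s(f)) = t(f) = h, t(s(g)) = t(c) = a, t(s(h)) = t(h) = g.
Hence st = [f c d b e h a g].

f c d b e h a g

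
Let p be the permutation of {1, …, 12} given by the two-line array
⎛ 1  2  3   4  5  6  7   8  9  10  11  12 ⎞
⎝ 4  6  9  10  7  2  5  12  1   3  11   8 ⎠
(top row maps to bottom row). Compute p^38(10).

Tracing 10 → 3 → … returns to 10 after 5 steps, so 10 lies in a 5-cycle (1 4 10 3 9).
On a 5-cycle, p^5 is the identity, so p^38 = p^3 there (38 ≡ 3 mod 5).
Stepping 3 places around the cycle: 10 → 3 → 9 → 1.

1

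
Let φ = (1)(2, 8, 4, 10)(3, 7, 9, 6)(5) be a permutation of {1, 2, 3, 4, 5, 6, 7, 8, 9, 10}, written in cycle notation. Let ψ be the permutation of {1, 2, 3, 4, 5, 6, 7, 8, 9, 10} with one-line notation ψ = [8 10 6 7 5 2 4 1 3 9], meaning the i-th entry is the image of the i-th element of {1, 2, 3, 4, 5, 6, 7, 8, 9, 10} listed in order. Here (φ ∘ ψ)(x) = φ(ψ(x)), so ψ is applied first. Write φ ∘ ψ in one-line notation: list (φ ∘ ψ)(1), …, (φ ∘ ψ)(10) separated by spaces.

(φ ∘ ψ)(x) = φ(ψ(x)). Computing each image: φ(ψ(1)) = φ(8) = 4, φ(ψ(2)) = φ(10) = 2, φ(ψ(3)) = φ(6) = 3, φ(ψ(4)) = φ(7) = 9, φ(ψ(5)) = φ(5) = 5, φ(ψ(6)) = φ(2) = 8, φ(ψ(7)) = φ(4) = 10, φ(ψ(8)) = φ(1) = 1, φ(ψ(9)) = φ(3) = 7, φ(ψ(10)) = φ(9) = 6.
Hence φ ∘ ψ = [4 2 3 9 5 8 10 1 7 6].

4 2 3 9 5 8 10 1 7 6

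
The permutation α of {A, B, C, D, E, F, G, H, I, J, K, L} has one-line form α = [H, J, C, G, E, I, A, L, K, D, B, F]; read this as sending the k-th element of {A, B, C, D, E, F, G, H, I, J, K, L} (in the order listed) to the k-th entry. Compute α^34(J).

H

Tracing J → D → … returns to J after 10 steps, so J lies in a 10-cycle (A, H, L, F, I, K, B, J, D, G).
Powers repeat with period 10 on this cycle, and 34 mod 10 = 4, so α^34(J) = α^4(J).
Stepping 4 places around the cycle: J → D → G → A → H.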